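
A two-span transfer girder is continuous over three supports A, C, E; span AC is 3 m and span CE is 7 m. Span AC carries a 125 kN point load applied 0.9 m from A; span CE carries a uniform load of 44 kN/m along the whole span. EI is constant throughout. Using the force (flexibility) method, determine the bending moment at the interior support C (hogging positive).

M_C = 204 kN·m

Take M_C as the redundant. Released structure: two simple spans AC and CE with a hinge at C.
Rotations at C on the released spans (each span's end-slope, ×1/EI):
  span AC: point load 125 at a = 0.9: Pab(L + a)/(6LEI) = 51.19/EI
  span CE: UDL 44: wL³/(24EI) = 628.8/EI
  relative rotation θ_0 = (51.19 + 628.8)/EI = 680/EI
A unit hogging moment at C produces rotation L₁/(3EI) + L₂/(3EI) = 3.333/EI.
Compatibility: M_C·(L₁+L₂)/(3EI) = θ_0, giving M_C = 204 kN·m (hogging).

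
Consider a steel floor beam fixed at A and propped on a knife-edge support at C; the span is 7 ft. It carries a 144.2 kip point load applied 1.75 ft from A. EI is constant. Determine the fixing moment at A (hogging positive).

Release the roller at C. Primary structure: cantilever fixed at A.
Free-end deflection of the primary structure under the applied loading (downward +):
  point load 144.2 at a = 1.75: Pa²(3L − a)/(6EI) = 1417/EI
Flexibility coefficient — unit upward force at C: δ_{CC} = L³/(3EI) = 114.3/EI.
Compatibility at C: δ_0 − R_C·δ_{CC} = 0, so R_C = 1417/114.3 = 12.39 kip.
Moment equilibrium about A: M_A = Σ(load moments about A) − R_C·L = 252.3 − 12.39×7 = 165.6 kip·ft.

M_A = 165.6 kip·ft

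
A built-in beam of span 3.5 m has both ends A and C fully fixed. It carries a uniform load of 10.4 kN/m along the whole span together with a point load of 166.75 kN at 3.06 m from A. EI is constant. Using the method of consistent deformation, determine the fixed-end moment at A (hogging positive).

Take the two fixed-end moments M_A, M_C as redundants; the released structure is the simple span AC.
On the primary (simply-supported) span, the end slopes from the loading are:
  at A: UDL 10.4: wL³/(24EI) = 18.58/EI
  at C: UDL 10.4: wL³/(24EI) = 18.58/EI
  at A: point load 166.75 at a = 3.06: Pab(L + b)/(6LEI) = 42.12/EI
  at C: point load 166.75 at a = 3.06: Pab(L + a)/(6LEI) = 70.13/EI
  θ_A0 = 60.7/EI,  θ_C0 = 88.71/EI
Flexibility coefficients: a unit moment at one end gives L/(3EI) there and L/(6EI) at the far end, so f₁₁ = f₂₂ = 1.167/EI and f₁₂ = f₂₁ = 0.5833/EI.
Compatibility — zero rotation at each built-in end:
  1.167 M_A + 0.5833 M_C = 60.7
  0.5833 M_A + 1.167 M_C = 88.71
Solving the pair gives M_A = 18.68 kN·m and M_C = 66.7 kN·m (hogging).

M_A = 18.68 kN·m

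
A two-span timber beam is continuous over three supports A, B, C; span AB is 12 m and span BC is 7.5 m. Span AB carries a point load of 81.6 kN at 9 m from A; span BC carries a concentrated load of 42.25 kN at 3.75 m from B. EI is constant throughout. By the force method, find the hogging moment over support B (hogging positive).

M_B = 121.7 kN·m

Insert a hinge at B; M_B is the redundant, and each span becomes simply supported.
Discontinuity in slope at B on the released structure — sum the simple-span end rotations:
  span AB: point load 81.6 at a = 9: Pab(L + a)/(6LEI) = 642.6/EI
  span BC: point load 42.25 at a = 3.75: Pab(L + b)/(6LEI) = 148.5/EI
  relative rotation θ_0 = (642.6 + 148.5)/EI = 791.1/EI
A unit hogging moment at B produces rotation L₁/(3EI) + L₂/(3EI) = 6.5/EI.
Slope continuity at B: θ_0 = M_B·6.5/EI, so M_B = 791.1/6.5 = 121.7 kN·m (hogging).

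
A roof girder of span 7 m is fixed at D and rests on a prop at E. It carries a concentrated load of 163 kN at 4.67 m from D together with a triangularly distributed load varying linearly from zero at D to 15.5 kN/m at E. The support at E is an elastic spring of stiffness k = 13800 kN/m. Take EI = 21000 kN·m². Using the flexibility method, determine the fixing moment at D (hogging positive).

M_D = 223.7 kN·m

Release the roller at E. Primary structure: cantilever fixed at D.
Downward deflection at the released point E due to the loads:
  point load 163 at a = 4.67: Pa²(3L − a)/(6EI) = 9675/EI
  triangular load, peak 15.5 at the free end: 11w₀L⁴/(120EI) = 3411/EI
  δ_0 = 13087/EI
Tip deflection under a unit load at E: L³/(3EI) = 114.3/EI.
With EI = 21000 kN·m²: δ_0 = 0.62317 m and δ_{EE} = 0.005444 m/kN.
Compatibility — the spring shortens by R_E/k under the reaction it provides: δ_0 − R_E·δ_{EE} = R_E/k. With 1/k = 0.000072 m/kN, R_E = δ_0 / (δ_{EE} + 1/k) = 0.62317 / (0.005444 + 0.000072) = 113 kN.
Moment equilibrium about D: M_D = Σ(load moments about D) − R_E·L = 1014 − 113×7 = 223.7 kN·m.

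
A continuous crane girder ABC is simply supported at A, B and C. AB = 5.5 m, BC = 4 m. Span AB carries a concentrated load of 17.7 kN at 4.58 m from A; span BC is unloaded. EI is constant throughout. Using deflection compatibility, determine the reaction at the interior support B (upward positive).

Release continuity at B by inserting a hinge; the redundant is the internal moment M_B. The primary structure is two simply-supported spans AB and BC.
Discontinuity in slope at B on the released structure — sum the simple-span end rotations:
  span AB: point load 17.7 at a = 4.58: Pab(L + a)/(6LEI) = 22.78/EI
  relative rotation θ_0 = (22.78 + 0)/EI = 22.78/EI
A unit hogging moment at B produces rotation L₁/(3EI) + L₂/(3EI) = 3.167/EI.
Slope continuity at B: θ_0 = M_B·3.167/EI, so M_B = 22.78/3.167 = 7.194 kN·m (hogging).
Span AB, ΣM about A with M_B applied at B: R_B^{AB}·5.5 = 81.07 + 7.194, so R_B^{AB} = 16.05 kN and R_A = 17.7 − 16.05 = 1.653 kN.
Span BC, ΣM about C: R_B^{BC}·4 = 0 + 7.194, so R_B^{BC} = 1.799 kN and R_C = 0 − 1.799 = -1.799 kN.
R_B = 16.05 + 1.799 = 17.85 kN.

R_B = 17.85 kN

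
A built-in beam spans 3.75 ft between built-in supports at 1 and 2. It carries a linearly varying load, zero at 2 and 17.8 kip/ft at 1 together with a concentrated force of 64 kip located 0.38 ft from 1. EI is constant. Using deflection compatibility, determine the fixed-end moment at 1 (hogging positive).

Release both end moments; the primary structure is a simply-supported span 12 with redundants M_1 and M_2.
End rotations of the released simple span under the applied load (×1/EI):
  at 1: triangular load, peak 17.8: w₀L³/(45EI) = 20.86/EI
  at 2: triangular load, peak 17.8: 7w₀L³/(360EI) = 18.25/EI
  at 1: point load 64 at a = 0.38: Pab(L + b)/(6LEI) = 25.94/EI
  at 2: point load 64 at a = 0.38: Pab(L + a)/(6LEI) = 15.04/EI
  θ_10 = 46.79/EI,  θ_20 = 33.3/EI
Flexibility coefficients: a unit moment at one end gives L/(3EI) there and L/(6EI) at the far end, so f₁₁ = f₂₂ = 1.25/EI and f₁₂ = f₂₁ = 0.625/EI.
Compatibility — zero rotation at each built-in end:
  1.25 M_1 + 0.625 M_2 = 46.79
  0.625 M_1 + 1.25 M_2 = 33.3
Solving the pair gives M_1 = 32.16 kip·ft and M_2 = 10.56 kip·ft (hogging).

M_1 = 32.16 kip·ft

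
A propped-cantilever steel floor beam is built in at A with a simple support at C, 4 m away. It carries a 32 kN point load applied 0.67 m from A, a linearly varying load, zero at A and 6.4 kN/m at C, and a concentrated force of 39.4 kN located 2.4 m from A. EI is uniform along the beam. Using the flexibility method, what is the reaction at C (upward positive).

Release the roller at C. Primary structure: cantilever fixed at A.
Primary-structure tip deflection at C by superposition:
  point load 32 at a = 0.67: Pa²(3L − a)/(6EI) = 27.13/EI
  triangular load, peak 6.4 at the free end: 11w₀L⁴/(120EI) = 150.2/EI
  point load 39.4 at a = 2.4: Pa²(3L − a)/(6EI) = 363.1/EI
  δ_0 = 540.4/EI
Flexibility coefficient — unit upward force at C: δ_{CC} = L³/(3EI) = 21.33/EI.
Compatibility at C: δ_0 − R_C·δ_{CC} = 0, so R_C = 540.4/21.33 = 25.33 kN.

R_C = 25.33 kN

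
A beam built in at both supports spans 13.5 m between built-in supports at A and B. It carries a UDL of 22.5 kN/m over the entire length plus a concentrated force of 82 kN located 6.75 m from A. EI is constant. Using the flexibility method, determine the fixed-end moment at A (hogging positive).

M_A = 480.1 kN·m

Release both end moments; the primary structure is a simply-supported span AB with redundants M_A and M_B.
Simple-span end rotations at A and B under the given loads:
  at A: UDL 22.5: wL³/(24EI) = 2307/EI
  at B: UDL 22.5: wL³/(24EI) = 2307/EI
  at A: point load 82 at a = 6.75: Pab(L + b)/(6LEI) = 934/EI
  at B: point load 82 at a = 6.75: Pab(L + a)/(6LEI) = 934/EI
  θ_A0 = 3241/EI,  θ_B0 = 3241/EI
Flexibility coefficients: a unit moment at one end gives L/(3EI) there and L/(6EI) at the far end, so f₁₁ = f₂₂ = 4.5/EI and f₁₂ = f₂₁ = 2.25/EI.
Compatibility — zero rotation at each built-in end:
  4.5 M_A + 2.25 M_B = 3241
  2.25 M_A + 4.5 M_B = 3241
Solving the pair gives M_A = 480.1 kN·m and M_B = 480.1 kN·m (hogging).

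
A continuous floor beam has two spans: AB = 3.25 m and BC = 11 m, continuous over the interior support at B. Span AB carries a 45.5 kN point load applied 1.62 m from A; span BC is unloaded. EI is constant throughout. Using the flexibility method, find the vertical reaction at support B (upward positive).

Release continuity at B by inserting a hinge; the redundant is the internal moment M_B. The primary structure is two simply-supported spans AB and BC.
Rotations at B on the released spans (each span's end-slope, ×1/EI):
  span AB: point load 45.5 at a = 1.62: Pab(L + a)/(6LEI) = 30.01/EI
  relative rotation θ_0 = (30.01 + 0)/EI = 30.01/EI
A unit hogging moment at B produces rotation L₁/(3EI) + L₂/(3EI) = 4.75/EI.
Compatibility: M_B·(L₁+L₂)/(3EI) = θ_0, giving M_B = 6.317 kN·m (hogging).
Span AB, ΣM about A with M_B applied at B: R_B^{AB}·3.25 = 73.71 + 6.317, so R_B^{AB} = 24.62 kN and R_A = 45.5 − 24.62 = 20.88 kN.
Span BC, ΣM about C: R_B^{BC}·11 = 0 + 6.317, so R_B^{BC} = 0.5743 kN and R_C = 0 − 0.5743 = -0.5743 kN.
R_B = 24.62 + 0.5743 = 25.2 kN.

R_B = 25.2 kN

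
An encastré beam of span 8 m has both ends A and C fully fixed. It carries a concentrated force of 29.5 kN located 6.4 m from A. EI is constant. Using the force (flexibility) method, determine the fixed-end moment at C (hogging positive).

M_C = 30.21 kN·m

Take the two fixed-end moments M_A, M_C as redundants; the released structure is the simple span AC.
End rotations of the released simple span under the applied load (×1/EI):
  at A: point load 29.5 at a = 6.4: Pab(L + b)/(6LEI) = 60.42/EI
  at C: point load 29.5 at a = 6.4: Pab(L + a)/(6LEI) = 90.62/EI
  θ_A0 = 60.42/EI,  θ_C0 = 90.62/EI
Flexibility coefficients: a unit moment at one end gives L/(3EI) there and L/(6EI) at the far end, so f₁₁ = f₂₂ = 2.667/EI and f₁₂ = f₂₁ = 1.333/EI.
Compatibility — zero rotation at each built-in end:
  2.667 M_A + 1.333 M_C = 60.42
  1.333 M_A + 2.667 M_C = 90.62
Solving the pair gives M_A = 7.552 kN·m and M_C = 30.21 kN·m (hogging).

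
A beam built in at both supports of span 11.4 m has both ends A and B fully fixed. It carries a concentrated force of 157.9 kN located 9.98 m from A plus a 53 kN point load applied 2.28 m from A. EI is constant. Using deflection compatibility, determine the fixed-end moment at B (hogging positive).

M_B = 191.2 kN·m

Release both end moments; the primary structure is a simply-supported span AB with redundants M_A and M_B.
Simple-span end rotations at A and B under the given loads:
  at A: point load 157.9 at a = 9.98: Pab(L + b)/(6LEI) = 419.4/EI
  at B: point load 157.9 at a = 9.98: Pab(L + a)/(6LEI) = 699.4/EI
  at A: point load 53 at a = 2.28: Pab(L + b)/(6LEI) = 330.6/EI
  at B: point load 53 at a = 2.28: Pab(L + a)/(6LEI) = 220.4/EI
  θ_A0 = 750/EI,  θ_B0 = 919.9/EI
Flexibility coefficients: a unit moment at one end gives L/(3EI) there and L/(6EI) at the far end, so f₁₁ = f₂₂ = 3.8/EI and f₁₂ = f₂₁ = 1.9/EI.
Compatibility — zero rotation at each built-in end:
  3.8 M_A + 1.9 M_B = 750
  1.9 M_A + 3.8 M_B = 919.9
Solving the pair gives M_A = 101.8 kN·m and M_B = 191.2 kN·m (hogging).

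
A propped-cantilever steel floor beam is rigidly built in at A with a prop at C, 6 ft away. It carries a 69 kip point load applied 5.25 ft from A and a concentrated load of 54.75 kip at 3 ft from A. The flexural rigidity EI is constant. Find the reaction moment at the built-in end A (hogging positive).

Remove the prop at C; the released (primary) structure is a cantilever built in at A.
Primary-structure tip deflection at C by superposition:
  point load 69 at a = 5.25: Pa²(3L − a)/(6EI) = 4041/EI
  point load 54.75 at a = 3: Pa²(3L − a)/(6EI) = 1232/EI
  δ_0 = 5273/EI
Tip deflection under a unit load at C: L³/(3EI) = 72/EI.
Compatibility at C: δ_0 − R_C·δ_{CC} = 0, so R_C = 5273/72 = 73.24 kip.
Moment equilibrium about A: M_A = Σ(load moments about A) − R_C·L = 526.5 − 73.24×6 = 87.06 kip·ft.

M_A = 87.06 kip·ft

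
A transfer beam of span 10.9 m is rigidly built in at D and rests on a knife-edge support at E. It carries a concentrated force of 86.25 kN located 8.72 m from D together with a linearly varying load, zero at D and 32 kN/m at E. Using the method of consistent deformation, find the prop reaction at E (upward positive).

R_E = 156.6 kN

Choose R_E as the redundant. The primary structure is the cantilever fixed at D.
Deflection at E on the released cantilever, summing each load's contribution:
  point load 86.25 at a = 8.72: Pa²(3L − a)/(6EI) = 26211/EI
  triangular load, peak 32 at the free end: 11w₀L⁴/(120EI) = 41406/EI
  δ_0 = 67618/EI
Tip deflection under a unit load at E: L³/(3EI) = 431.7/EI.
Compatibility at E: δ_0 − R_E·δ_{EE} = 0, so R_E = 67618/431.7 = 156.6 kN.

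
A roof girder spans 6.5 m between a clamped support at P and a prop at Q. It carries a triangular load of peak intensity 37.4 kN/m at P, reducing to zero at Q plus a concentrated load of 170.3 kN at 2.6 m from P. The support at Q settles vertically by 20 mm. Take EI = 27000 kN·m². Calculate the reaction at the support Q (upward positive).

Remove the prop at Q; the released (primary) structure is a cantilever built in at P.
Free-end deflection of the primary structure under the applied loading (downward +):
  triangular load, peak 37.4 at the fixed end: w₀L⁴/(30EI) = 2225/EI
  point load 170.3 at a = 2.6: Pa²(3L − a)/(6EI) = 3243/EI
  δ_0 = 5468/EI
Flexibility coefficient — unit upward force at Q: δ_{QQ} = L³/(3EI) = 91.54/EI.
With EI = 27000 kN·m²: δ_0 = 0.20252 m and δ_{QQ} = 0.00339 m/kN.
Compatibility — the beam at Q must follow the support down by 0.02 m: δ_0 − R_Q·δ_{QQ} = 0.02, so R_Q = (0.20252 − 0.02)/0.00339 = 53.83 kN.

R_Q = 53.83 kN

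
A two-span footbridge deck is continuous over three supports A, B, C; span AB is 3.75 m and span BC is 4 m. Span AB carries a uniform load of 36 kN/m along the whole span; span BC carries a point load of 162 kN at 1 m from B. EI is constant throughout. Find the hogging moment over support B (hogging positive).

M_B = 85.49 kN·m

Take M_B as the redundant. Released structure: two simple spans AB and BC with a hinge at B.
Discontinuity in slope at B on the released structure — sum the simple-span end rotations:
  span AB: UDL 36: wL³/(24EI) = 79.1/EI
  span BC: point load 162 at a = 1: Pab(L + b)/(6LEI) = 141.8/EI
  relative rotation θ_0 = (79.1 + 141.8)/EI = 220.9/EI
A unit hogging moment at B produces rotation L₁/(3EI) + L₂/(3EI) = 2.583/EI.
Slope continuity at B: θ_0 = M_B·2.583/EI, so M_B = 220.9/2.583 = 85.49 kN·m (hogging).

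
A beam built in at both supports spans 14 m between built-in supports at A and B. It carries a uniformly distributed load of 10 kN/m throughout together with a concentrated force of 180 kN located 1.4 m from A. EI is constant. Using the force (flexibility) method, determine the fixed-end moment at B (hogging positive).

Release both end moments; the primary structure is a simply-supported span AB with redundants M_A and M_B.
End rotations of the released simple span under the applied load (×1/EI):
  at A: UDL 10: wL³/(24EI) = 1143/EI
  at B: UDL 10: wL³/(24EI) = 1143/EI
  at A: point load 180 at a = 1.4: Pab(L + b)/(6LEI) = 1005/EI
  at B: point load 180 at a = 1.4: Pab(L + a)/(6LEI) = 582.1/EI
  θ_A0 = 2149/EI,  θ_B0 = 1725/EI
Flexibility coefficients: a unit moment at one end gives L/(3EI) there and L/(6EI) at the far end, so f₁₁ = f₂₂ = 4.667/EI and f₁₂ = f₂₁ = 2.333/EI.
Compatibility — zero rotation at each built-in end:
  4.667 M_A + 2.333 M_B = 2149
  2.333 M_A + 4.667 M_B = 1725
Solving the pair gives M_A = 367.5 kN·m and M_B = 186 kN·m (hogging).

M_B = 186 kN·m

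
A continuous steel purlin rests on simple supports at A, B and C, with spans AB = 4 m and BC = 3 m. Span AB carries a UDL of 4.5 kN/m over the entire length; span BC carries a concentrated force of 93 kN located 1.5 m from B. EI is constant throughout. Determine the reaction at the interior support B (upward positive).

Insert a hinge at B; M_B is the redundant, and each span becomes simply supported.
End slopes at the hinge B, treating each span as simply supported:
  span AB: UDL 4.5: wL³/(24EI) = 12/EI
  span BC: point load 93 at a = 1.5: Pab(L + b)/(6LEI) = 52.31/EI
  relative rotation θ_0 = (12 + 52.31)/EI = 64.31/EI
A unit hogging moment at B produces rotation L₁/(3EI) + L₂/(3EI) = 2.333/EI.
Slope continuity at B: θ_0 = M_B·2.333/EI, so M_B = 64.31/2.333 = 27.56 kN·m (hogging).
Span AB, ΣM about A with M_B applied at B: R_B^{AB}·4 = 36 + 27.56, so R_B^{AB} = 15.89 kN and R_A = 18 − 15.89 = 2.109 kN.
Span BC, ΣM about C: R_B^{BC}·3 = 139.5 + 27.56, so R_B^{BC} = 55.69 kN and R_C = 93 − 55.69 = 37.31 kN.
R_B = 15.89 + 55.69 = 71.58 kN.

R_B = 71.58 kN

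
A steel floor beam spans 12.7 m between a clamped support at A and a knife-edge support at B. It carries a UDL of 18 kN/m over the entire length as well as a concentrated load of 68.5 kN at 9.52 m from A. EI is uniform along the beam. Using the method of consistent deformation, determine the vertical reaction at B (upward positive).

Remove the prop at B; the released (primary) structure is a cantilever built in at A.
Deflection at B on the released cantilever, summing each load's contribution:
  UDL 18: wL⁴/(8EI) = 58533/EI
  point load 68.5 at a = 9.52: Pa²(3L − a)/(6EI) = 29572/EI
  δ_0 = 88104/EI
Flexibility coefficient — unit upward force at B: δ_{BB} = L³/(3EI) = 682.8/EI.
The prop prevents deflection at B: R_B = δ_0/δ_{BB} = 88104/682.8 = 129 kN.

R_B = 129 kN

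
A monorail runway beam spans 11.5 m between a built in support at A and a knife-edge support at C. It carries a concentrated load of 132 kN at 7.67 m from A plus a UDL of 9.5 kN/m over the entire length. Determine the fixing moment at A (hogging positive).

M_A = 381.8 kN·m

Release the roller at C. Primary structure: cantilever fixed at A.
Downward deflection at the released point C due to the loads:
  point load 132 at a = 7.67: Pa²(3L − a)/(6EI) = 34724/EI
  UDL 9.5: wL⁴/(8EI) = 20769/EI
  δ_0 = 55494/EI
Flexibility coefficient — unit upward force at C: δ_{CC} = L³/(3EI) = 507/EI.
The prop prevents deflection at C: R_C = δ_0/δ_{CC} = 55494/507 = 109.5 kN.
Moment equilibrium about A: M_A = Σ(load moments about A) − R_C·L = 1641 − 109.5×11.5 = 381.8 kN·m.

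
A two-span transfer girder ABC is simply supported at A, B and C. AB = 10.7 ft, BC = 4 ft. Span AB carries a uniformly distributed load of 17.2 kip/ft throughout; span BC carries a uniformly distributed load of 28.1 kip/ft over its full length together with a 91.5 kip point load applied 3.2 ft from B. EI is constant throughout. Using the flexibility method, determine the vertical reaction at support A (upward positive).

Take M_B as the redundant. Released structure: two simple spans AB and BC with a hinge at B.
End slopes at the hinge B, treating each span as simply supported:
  span AB: UDL 17.2: wL³/(24EI) = 877.9/EI
  span BC: UDL 28.1: wL³/(24EI) = 74.93/EI
  span BC: point load 91.5 at a = 3.2: Pab(L + b)/(6LEI) = 46.85/EI
  relative rotation θ_0 = (877.9 + 121.8)/EI = 999.7/EI
A unit hogging moment at B produces rotation L₁/(3EI) + L₂/(3EI) = 4.9/EI.
Slope continuity at B: θ_0 = M_B·4.9/EI, so M_B = 999.7/4.9 = 204 kip·ft (hogging).
Span AB, ΣM about A with M_B applied at B: R_B^{AB}·10.7 = 984.6 + 204, so R_B^{AB} = 111.1 kip and R_A = 184 − 111.1 = 72.95 kip.

R_A = 72.95 kip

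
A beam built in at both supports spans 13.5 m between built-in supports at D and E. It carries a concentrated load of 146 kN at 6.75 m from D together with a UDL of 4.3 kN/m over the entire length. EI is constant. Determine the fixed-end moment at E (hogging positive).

M_E = 311.7 kN·m

Release both end moments; the primary structure is a simply-supported span DE with redundants M_D and M_E.
On the primary (simply-supported) span, the end slopes from the loading are:
  at D: point load 146 at a = 6.75: Pab(L + b)/(6LEI) = 1663/EI
  at E: point load 146 at a = 6.75: Pab(L + a)/(6LEI) = 1663/EI
  at D: UDL 4.3: wL³/(24EI) = 440.8/EI
  at E: UDL 4.3: wL³/(24EI) = 440.8/EI
  θ_D0 = 2104/EI,  θ_E0 = 2104/EI
Flexibility coefficients: a unit moment at one end gives L/(3EI) there and L/(6EI) at the far end, so f₁₁ = f₂₂ = 4.5/EI and f₁₂ = f₂₁ = 2.25/EI.
Compatibility — zero rotation at each built-in end:
  4.5 M_D + 2.25 M_E = 2104
  2.25 M_D + 4.5 M_E = 2104
Solving the pair gives M_D = 311.7 kN·m and M_E = 311.7 kN·m (hogging).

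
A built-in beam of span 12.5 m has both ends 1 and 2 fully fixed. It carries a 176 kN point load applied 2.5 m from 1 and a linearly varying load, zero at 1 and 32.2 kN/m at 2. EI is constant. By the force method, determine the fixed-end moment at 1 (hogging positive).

M_1 = 449.3 kN·m

Take the two fixed-end moments M_1, M_2 as redundants; the released structure is the simple span 12.
Simple-span end rotations at 1 and 2 under the given loads:
  at 1: point load 176 at a = 2.5: Pab(L + b)/(6LEI) = 1320/EI
  at 2: point load 176 at a = 2.5: Pab(L + a)/(6LEI) = 880/EI
  at 1: triangular load, peak 32.2: 7w₀L³/(360EI) = 1223/EI
  at 2: triangular load, peak 32.2: w₀L³/(45EI) = 1398/EI
  θ_10 = 2543/EI,  θ_20 = 2278/EI
Flexibility coefficients: a unit moment at one end gives L/(3EI) there and L/(6EI) at the far end, so f₁₁ = f₂₂ = 4.167/EI and f₁₂ = f₂₁ = 2.083/EI.
Compatibility — zero rotation at each built-in end:
  4.167 M_1 + 2.083 M_2 = 2543
  2.083 M_1 + 4.167 M_2 = 2278
Solving the pair gives M_1 = 449.3 kN·m and M_2 = 322 kN·m (hogging).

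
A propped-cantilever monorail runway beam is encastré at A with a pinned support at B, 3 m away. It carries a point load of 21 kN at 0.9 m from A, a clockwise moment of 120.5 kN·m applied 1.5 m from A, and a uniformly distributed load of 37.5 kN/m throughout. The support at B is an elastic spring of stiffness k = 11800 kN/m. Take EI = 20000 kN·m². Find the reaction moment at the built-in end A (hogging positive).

Take the reaction at B as the redundant and release it; the primary structure is a cantilever fixed at A.
Downward deflection at the released point B due to the loads:
  point load 21 at a = 0.9: Pa²(3L − a)/(6EI) = 22.96/EI
  clockwise couple 120.5 at a = 1.5: M₀a(2L − a)/(2EI) = 406.7/EI
  UDL 37.5: wL⁴/(8EI) = 379.7/EI
  δ_0 = 809.3/EI
Flexibility coefficient — unit upward force at B: δ_{BB} = L³/(3EI) = 9/EI.
With EI = 20000 kN·m²: δ_0 = 0.040467 m and δ_{BB} = 0.00045 m/kN.
Compatibility — the spring shortens by R_B/k under the reaction it provides: δ_0 − R_B·δ_{BB} = R_B/k. With 1/k = 0.000085 m/kN, R_B = δ_0 / (δ_{BB} + 1/k) = 0.040467 / (0.00045 + 0.000085) = 75.68 kN.
Moment equilibrium about A: M_A = Σ(load moments about A) − R_B·L = 308.1 − 75.68×3 = 81.12 kN·m.

M_A = 81.12 kN·m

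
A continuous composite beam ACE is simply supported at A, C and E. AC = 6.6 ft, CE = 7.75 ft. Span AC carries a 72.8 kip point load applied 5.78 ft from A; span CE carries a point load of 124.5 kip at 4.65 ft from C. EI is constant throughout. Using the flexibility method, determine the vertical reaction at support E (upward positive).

R_E = 60.49 kip

Take M_C as the redundant. Released structure: two simple spans AC and CE with a hinge at C.
Rotations at C on the released spans (each span's end-slope, ×1/EI):
  span AC: point load 72.8 at a = 5.78: Pab(L + a)/(6LEI) = 107.9/EI
  span CE: point load 124.5 at a = 4.65: Pab(L + b)/(6LEI) = 418.8/EI
  relative rotation θ_0 = (107.9 + 418.8)/EI = 526.6/EI
A unit hogging moment at C produces rotation L₁/(3EI) + L₂/(3EI) = 4.783/EI.
Compatibility: M_C·(L₁+L₂)/(3EI) = θ_0, giving M_C = 110.1 kip·ft (hogging).
Span CE, ΣM about E: R_C^{CE}·7.75 = 385.9 + 110.1, so R_C^{CE} = 64.01 kip and R_E = 124.5 − 64.01 = 60.49 kip.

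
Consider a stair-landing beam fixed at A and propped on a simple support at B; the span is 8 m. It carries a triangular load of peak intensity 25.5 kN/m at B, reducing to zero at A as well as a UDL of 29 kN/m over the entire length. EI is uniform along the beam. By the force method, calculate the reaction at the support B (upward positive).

R_B = 143.1 kN

Remove the prop at B; the released (primary) structure is a cantilever built in at A.
Free-end deflection of the primary structure under the applied loading (downward +):
  triangular load, peak 25.5 at the free end: 11w₀L⁴/(120EI) = 9574/EI
  UDL 29: wL⁴/(8EI) = 14848/EI
  δ_0 = 24422/EI
Tip deflection under a unit load at B: L³/(3EI) = 170.7/EI.
Compatibility at B: δ_0 − R_B·δ_{BB} = 0, so R_B = 24422/170.7 = 143.1 kN.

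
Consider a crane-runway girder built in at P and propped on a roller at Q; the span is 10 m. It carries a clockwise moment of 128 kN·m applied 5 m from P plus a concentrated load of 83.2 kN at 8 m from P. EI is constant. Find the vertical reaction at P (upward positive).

R_P = 10.23 kN

Release the roller at Q. Primary structure: cantilever fixed at P.
Downward deflection at the released point Q due to the loads:
  clockwise couple 128 at a = 5: M₀a(2L − a)/(2EI) = 4800/EI
  point load 83.2 at a = 8: Pa²(3L − a)/(6EI) = 19524/EI
  δ_0 = 24324/EI
Tip deflection under a unit load at Q: L³/(3EI) = 333.3/EI.
Compatibility at Q: δ_0 − R_Q·δ_{QQ} = 0, so R_Q = 24324/333.3 = 72.97 kN.
Vertical equilibrium: R_P = ΣP − R_Q = 83.2 − 72.97 = 10.23 kN.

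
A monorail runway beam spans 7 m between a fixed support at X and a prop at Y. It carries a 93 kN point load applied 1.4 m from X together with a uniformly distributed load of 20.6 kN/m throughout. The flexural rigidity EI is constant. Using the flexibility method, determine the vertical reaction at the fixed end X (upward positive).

R_X = 177.9 kN

Remove the prop at Y; the released (primary) structure is a cantilever built in at X.
Downward deflection at the released point Y due to the loads:
  point load 93 at a = 1.4: Pa²(3L − a)/(6EI) = 595.4/EI
  UDL 20.6: wL⁴/(8EI) = 6183/EI
  δ_0 = 6778/EI
Flexibility coefficient — unit upward force at Y: δ_{YY} = L³/(3EI) = 114.3/EI.
Compatibility at Y: δ_0 − R_Y·δ_{YY} = 0, so R_Y = 6778/114.3 = 59.28 kN.
Vertical equilibrium: R_X = ΣP − R_Y = 237.2 − 59.28 = 177.9 kN.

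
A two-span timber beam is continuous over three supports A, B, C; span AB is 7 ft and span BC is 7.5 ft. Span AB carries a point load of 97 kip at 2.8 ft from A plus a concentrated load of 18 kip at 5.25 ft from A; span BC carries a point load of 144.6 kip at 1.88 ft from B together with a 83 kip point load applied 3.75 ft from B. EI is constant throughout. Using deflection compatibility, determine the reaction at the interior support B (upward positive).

Insert a hinge at B; M_B is the redundant, and each span becomes simply supported.
End slopes at the hinge B, treating each span as simply supported:
  span AB: point load 97 at a = 2.8: Pab(L + a)/(6LEI) = 266.2/EI
  span AB: point load 18 at a = 5.25: Pab(L + a)/(6LEI) = 48.23/EI
  span BC: point load 144.6 at a = 1.88: Pab(L + b)/(6LEI) = 445.4/EI
  span BC: point load 83 at a = 3.75: Pab(L + b)/(6LEI) = 291.8/EI
  relative rotation θ_0 = (314.4 + 737.2)/EI = 1052/EI
A unit hogging moment at B produces rotation L₁/(3EI) + L₂/(3EI) = 4.833/EI.
Compatibility: M_B·(L₁+L₂)/(3EI) = θ_0, giving M_B = 217.6 kip·ft (hogging).
Span AB, ΣM about A with M_B applied at B: R_B^{AB}·7 = 366.1 + 217.6, so R_B^{AB} = 83.38 kip and R_A = 115 − 83.38 = 31.62 kip.
Span BC, ΣM about C: R_B^{BC}·7.5 = 1124 + 217.6, so R_B^{BC} = 178.9 kip and R_C = 227.6 − 178.9 = 48.74 kip.
R_B = 83.38 + 178.9 = 262.2 kip.

R_B = 262.2 kip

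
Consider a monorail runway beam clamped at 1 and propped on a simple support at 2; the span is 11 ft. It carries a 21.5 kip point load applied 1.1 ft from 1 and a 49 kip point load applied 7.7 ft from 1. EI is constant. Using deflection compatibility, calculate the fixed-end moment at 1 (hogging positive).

Remove the prop at 2; the released (primary) structure is a cantilever built in at 1.
Free-end deflection of the primary structure under the applied loading (downward +):
  point load 21.5 at a = 1.1: Pa²(3L − a)/(6EI) = 138.3/EI
  point load 49 at a = 7.7: Pa²(3L − a)/(6EI) = 12250/EI
  δ_0 = 12389/EI
Flexibility coefficient — unit upward force at 2: δ_{22} = L³/(3EI) = 443.7/EI.
The prop prevents deflection at 2: R_2 = δ_0/δ_{22} = 12389/443.7 = 27.92 kip.
Moment equilibrium about 1: M_1 = Σ(load moments about 1) − R_2·L = 400.9 − 27.92×11 = 93.79 kip·ft.

M_1 = 93.79 kip·ft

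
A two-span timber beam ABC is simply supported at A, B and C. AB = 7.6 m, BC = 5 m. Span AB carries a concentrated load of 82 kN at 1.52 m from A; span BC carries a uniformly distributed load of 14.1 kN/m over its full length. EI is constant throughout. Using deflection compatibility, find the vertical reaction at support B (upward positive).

Take M_B as the redundant. Released structure: two simple spans AB and BC with a hinge at B.
Discontinuity in slope at B on the released structure — sum the simple-span end rotations:
  span AB: point load 82 at a = 1.52: Pab(L + a)/(6LEI) = 151.6/EI
  span BC: UDL 14.1: wL³/(24EI) = 73.44/EI
  relative rotation θ_0 = (151.6 + 73.44)/EI = 225/EI
A unit hogging moment at B produces rotation L₁/(3EI) + L₂/(3EI) = 4.2/EI.
Compatibility: M_B·(L₁+L₂)/(3EI) = θ_0, giving M_B = 53.57 kN·m (hogging).
Span AB, ΣM about A with M_B applied at B: R_B^{AB}·7.6 = 124.6 + 53.57, so R_B^{AB} = 23.45 kN and R_A = 82 − 23.45 = 58.55 kN.
Span BC, ΣM about C: R_B^{BC}·5 = 176.2 + 53.57, so R_B^{BC} = 45.96 kN and R_C = 70.5 − 45.96 = 24.54 kN.
R_B = 23.45 + 45.96 = 69.41 kN.

R_B = 69.41 kN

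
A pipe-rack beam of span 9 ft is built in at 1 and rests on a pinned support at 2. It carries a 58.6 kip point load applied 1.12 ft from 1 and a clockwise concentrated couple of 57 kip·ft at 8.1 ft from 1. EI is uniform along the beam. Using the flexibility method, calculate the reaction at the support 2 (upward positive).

R_2 = 10.71 kip

Take the reaction at 2 as the redundant and release it; the primary structure is a cantilever fixed at 1.
Downward deflection at the released point 2 due to the loads:
  point load 58.6 at a = 1.12: Pa²(3L − a)/(6EI) = 317.1/EI
  clockwise couple 57 at a = 8.1: M₀a(2L − a)/(2EI) = 2285/EI
  δ_0 = 2602/EI
Flexibility coefficient — unit upward force at 2: δ_{22} = L³/(3EI) = 243/EI.
The prop prevents deflection at 2: R_2 = δ_0/δ_{22} = 2602/243 = 10.71 kip.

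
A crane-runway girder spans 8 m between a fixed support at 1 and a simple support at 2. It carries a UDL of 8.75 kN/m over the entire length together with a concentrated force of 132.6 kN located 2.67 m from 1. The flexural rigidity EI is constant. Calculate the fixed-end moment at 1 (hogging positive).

Take the reaction at 2 as the redundant and release it; the primary structure is a cantilever fixed at 1.
Primary-structure tip deflection at 2 by superposition:
  UDL 8.75: wL⁴/(8EI) = 4480/EI
  point load 132.6 at a = 2.67: Pa²(3L − a)/(6EI) = 3361/EI
  δ_0 = 7841/EI
Tip deflection under a unit load at 2: L³/(3EI) = 170.7/EI.
Compatibility at 2: δ_0 − R_2·δ_{22} = 0, so R_2 = 7841/170.7 = 45.94 kN.
Moment equilibrium about 1: M_1 = Σ(load moments about 1) − R_2·L = 634 − 45.94×8 = 266.5 kN·m.

M_1 = 266.5 kN·m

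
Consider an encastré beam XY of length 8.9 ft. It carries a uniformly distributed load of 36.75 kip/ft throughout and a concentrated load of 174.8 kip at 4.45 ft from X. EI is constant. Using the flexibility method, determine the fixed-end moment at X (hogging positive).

Take the two fixed-end moments M_X, M_Y as redundants; the released structure is the simple span XY.
On the primary (simply-supported) span, the end slopes from the loading are:
  at X: UDL 36.75: wL³/(24EI) = 1079/EI
  at Y: UDL 36.75: wL³/(24EI) = 1079/EI
  at X: point load 174.8 at a = 4.45: Pab(L + b)/(6LEI) = 865.4/EI
  at Y: point load 174.8 at a = 4.45: Pab(L + a)/(6LEI) = 865.4/EI
  θ_X0 = 1945/EI,  θ_Y0 = 1945/EI
Flexibility coefficients: a unit moment at one end gives L/(3EI) there and L/(6EI) at the far end, so f₁₁ = f₂₂ = 2.967/EI and f₁₂ = f₂₁ = 1.483/EI.
Compatibility — zero rotation at each built-in end:
  2.967 M_X + 1.483 M_Y = 1945
  1.483 M_X + 2.967 M_Y = 1945
Solving the pair gives M_X = 437 kip·ft and M_Y = 437 kip·ft (hogging).

M_X = 437 kip·ft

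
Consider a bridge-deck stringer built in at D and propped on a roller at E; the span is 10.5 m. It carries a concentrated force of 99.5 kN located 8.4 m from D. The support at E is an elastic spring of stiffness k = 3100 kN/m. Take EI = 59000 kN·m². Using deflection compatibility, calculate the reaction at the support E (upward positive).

Remove the prop at E; the released (primary) structure is a cantilever built in at D.
Free-end deflection of the primary structure under the applied loading (downward +):
  point load 99.5 at a = 8.4: Pa²(3L − a)/(6EI) = 27030/EI
Flexibility coefficient — unit upward force at E: δ_{EE} = L³/(3EI) = 385.9/EI.
With EI = 59000 kN·m²: δ_0 = 0.45813 m and δ_{EE} = 0.00654 m/kN.
Compatibility — the spring shortens by R_E/k under the reaction it provides: δ_0 − R_E·δ_{EE} = R_E/k. With 1/k = 0.000323 m/kN, R_E = δ_0 / (δ_{EE} + 1/k) = 0.45813 / (0.00654 + 0.000323) = 66.76 kN.

R_E = 66.76 kN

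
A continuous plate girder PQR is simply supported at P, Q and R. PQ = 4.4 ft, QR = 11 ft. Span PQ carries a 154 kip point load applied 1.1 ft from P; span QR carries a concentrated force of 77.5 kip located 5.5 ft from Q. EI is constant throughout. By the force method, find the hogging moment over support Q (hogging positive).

M_Q = 136.9 kip·ft

Take M_Q as the redundant. Released structure: two simple spans PQ and QR with a hinge at Q.
Discontinuity in slope at Q on the released structure — sum the simple-span end rotations:
  span PQ: point load 154 at a = 1.1: Pab(L + a)/(6LEI) = 116.5/EI
  span QR: point load 77.5 at a = 5.5: Pab(L + b)/(6LEI) = 586.1/EI
  relative rotation θ_0 = (116.5 + 586.1)/EI = 702.6/EI
A unit hogging moment at Q produces rotation L₁/(3EI) + L₂/(3EI) = 5.133/EI.
Compatibility: M_Q·(L₁+L₂)/(3EI) = θ_0, giving M_Q = 136.9 kip·ft (hogging).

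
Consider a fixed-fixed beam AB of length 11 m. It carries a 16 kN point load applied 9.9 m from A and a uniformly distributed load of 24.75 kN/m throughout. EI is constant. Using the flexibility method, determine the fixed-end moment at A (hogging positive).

Take the two fixed-end moments M_A, M_B as redundants; the released structure is the simple span AB.
End rotations of the released simple span under the applied load (×1/EI):
  at A: point load 16 at a = 9.9: Pab(L + b)/(6LEI) = 31.94/EI
  at B: point load 16 at a = 9.9: Pab(L + a)/(6LEI) = 55.18/EI
  at A: UDL 24.75: wL³/(24EI) = 1373/EI
  at B: UDL 24.75: wL³/(24EI) = 1373/EI
  θ_A0 = 1405/EI,  θ_B0 = 1428/EI
Flexibility coefficients: a unit moment at one end gives L/(3EI) there and L/(6EI) at the far end, so f₁₁ = f₂₂ = 3.667/EI and f₁₂ = f₂₁ = 1.833/EI.
Compatibility — zero rotation at each built-in end:
  3.667 M_A + 1.833 M_B = 1405
  1.833 M_A + 3.667 M_B = 1428
Solving the pair gives M_A = 251.1 kN·m and M_B = 263.8 kN·m (hogging).

M_A = 251.1 kN·m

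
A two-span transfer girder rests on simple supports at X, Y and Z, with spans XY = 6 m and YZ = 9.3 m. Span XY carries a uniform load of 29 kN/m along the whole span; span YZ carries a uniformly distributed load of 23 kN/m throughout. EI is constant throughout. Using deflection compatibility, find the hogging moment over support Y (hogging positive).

M_Y = 202.3 kN·m

Take M_Y as the redundant. Released structure: two simple spans XY and YZ with a hinge at Y.
Rotations at Y on the released spans (each span's end-slope, ×1/EI):
  span XY: UDL 29: wL³/(24EI) = 261/EI
  span YZ: UDL 23: wL³/(24EI) = 770.8/EI
  relative rotation θ_0 = (261 + 770.8)/EI = 1032/EI
A unit hogging moment at Y produces rotation L₁/(3EI) + L₂/(3EI) = 5.1/EI.
Compatibility: M_Y·(L₁+L₂)/(3EI) = θ_0, giving M_Y = 202.3 kN·m (hogging).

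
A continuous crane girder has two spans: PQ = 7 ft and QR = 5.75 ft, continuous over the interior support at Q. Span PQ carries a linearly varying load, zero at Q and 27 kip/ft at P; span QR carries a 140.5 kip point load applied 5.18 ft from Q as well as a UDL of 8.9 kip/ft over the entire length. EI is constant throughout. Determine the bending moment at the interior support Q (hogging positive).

M_Q = 76.84 kip·ft

Take M_Q as the redundant. Released structure: two simple spans PQ and QR with a hinge at Q.
Rotations at Q on the released spans (each span's end-slope, ×1/EI):
  span PQ: triangular load, peak 27: 7w₀L³/(360EI) = 180.1/EI
  span QR: point load 140.5 at a = 5.18: Pab(L + b)/(6LEI) = 75.99/EI
  span QR: UDL 8.9: wL³/(24EI) = 70.5/EI
  relative rotation θ_0 = (180.1 + 146.5)/EI = 326.6/EI
A unit hogging moment at Q produces rotation L₁/(3EI) + L₂/(3EI) = 4.25/EI.
Slope continuity at Q: θ_0 = M_Q·4.25/EI, so M_Q = 326.6/4.25 = 76.84 kip·ft (hogging).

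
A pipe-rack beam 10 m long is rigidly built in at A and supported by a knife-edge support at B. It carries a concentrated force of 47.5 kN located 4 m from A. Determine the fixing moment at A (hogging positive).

Choose R_B as the redundant. The primary structure is the cantilever fixed at A.
Free-end deflection of the primary structure under the applied loading (downward +):
  point load 47.5 at a = 4: Pa²(3L − a)/(6EI) = 3293/EI
Tip deflection under a unit load at B: L³/(3EI) = 333.3/EI.
The prop prevents deflection at B: R_B = δ_0/δ_{BB} = 3293/333.3 = 9.88 kN.
Moment equilibrium about A: M_A = Σ(load moments about A) − R_B·L = 190 − 9.88×10 = 91.2 kN·m.

M_A = 91.2 kN·m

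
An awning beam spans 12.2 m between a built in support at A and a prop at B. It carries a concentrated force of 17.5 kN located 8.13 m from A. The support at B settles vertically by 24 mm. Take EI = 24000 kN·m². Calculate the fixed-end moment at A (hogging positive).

M_A = 43.26 kN·m

Remove the prop at B; the released (primary) structure is a cantilever built in at A.
Primary-structure tip deflection at B by superposition:
  point load 17.5 at a = 8.13: Pa²(3L − a)/(6EI) = 5489/EI
Tip deflection under a unit load at B: L³/(3EI) = 605.3/EI.
With EI = 24000 kN·m²: δ_0 = 0.22869 m and δ_{BB} = 0.02522 m/kN.
Compatibility — the beam at B must follow the support down by 0.024 m: δ_0 − R_B·δ_{BB} = 0.024, so R_B = (0.22869 − 0.024)/0.02522 = 8.116 kN.
Moment equilibrium about A: M_A = Σ(load moments about A) − R_B·L = 142.3 − 8.116×12.2 = 43.26 kN·m.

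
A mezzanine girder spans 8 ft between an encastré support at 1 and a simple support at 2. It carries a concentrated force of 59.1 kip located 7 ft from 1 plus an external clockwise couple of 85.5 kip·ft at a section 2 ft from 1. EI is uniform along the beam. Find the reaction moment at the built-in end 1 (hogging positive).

M_1 = 58.48 kip·ft

Release the roller at 2. Primary structure: cantilever fixed at 1.
Free-end deflection of the primary structure under the applied loading (downward +):
  point load 59.1 at a = 7: Pa²(3L − a)/(6EI) = 8205/EI
  clockwise couple 85.5 at a = 2: M₀a(2L − a)/(2EI) = 1197/EI
  δ_0 = 9402/EI
Flexibility coefficient — unit upward force at 2: δ_{22} = L³/(3EI) = 170.7/EI.
Compatibility at 2: δ_0 − R_2·δ_{22} = 0, so R_2 = 9402/170.7 = 55.09 kip.
Moment equilibrium about 1: M_1 = Σ(load moments about 1) − R_2·L = 499.2 − 55.09×8 = 58.48 kip·ft.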